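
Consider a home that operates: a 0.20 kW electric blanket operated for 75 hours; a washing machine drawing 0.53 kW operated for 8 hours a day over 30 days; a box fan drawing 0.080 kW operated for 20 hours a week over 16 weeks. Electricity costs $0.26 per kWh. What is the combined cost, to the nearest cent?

$43.63

electric blanket: 0.2 kW × 75 h = 15 kWh
washing machine: Runtime = 8 h/day × 30 days = 240 h
washing machine: 0.53 kW × 240 h = 127.2 kWh
box fan: Runtime = 20 h/week × 16 weeks = 320 h
box fan: 0.08 kW × 320 h = 25.6 kWh
Total energy = 167.8 kWh
Cost = 167.8 × $0.26 = $43.63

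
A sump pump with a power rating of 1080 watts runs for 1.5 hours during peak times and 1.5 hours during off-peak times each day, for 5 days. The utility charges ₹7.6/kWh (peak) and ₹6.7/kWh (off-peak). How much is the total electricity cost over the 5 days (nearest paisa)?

Peak energy = 1.08 kW × 1.5 h × 5 = 8.1 kWh
Off-peak energy = 1.08 kW × 1.5 h × 5 = 8.1 kWh
Cost = 8.1 × ₹7.6 + 8.1 × ₹6.7 = ₹61.56 + ₹54.27 = ₹115.83

₹115.83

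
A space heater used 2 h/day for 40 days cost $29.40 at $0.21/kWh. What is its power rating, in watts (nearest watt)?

Energy = $29.40 ÷ $0.21/kWh = 140 kWh
Runtime = 2 h/day × 40 days = 80 h
Power = 140 kWh ÷ 80 h = 1.75 kW = 1750 W

1750 W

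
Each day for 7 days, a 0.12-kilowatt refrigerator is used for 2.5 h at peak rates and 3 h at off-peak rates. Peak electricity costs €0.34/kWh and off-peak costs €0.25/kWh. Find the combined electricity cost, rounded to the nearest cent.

€1.34

Peak energy = 0.12 kW × 2.5 h × 7 = 2.1 kWh
Off-peak energy = 0.12 kW × 3 h × 7 = 2.52 kWh
Cost = 2.1 × €0.34 + 2.52 × €0.25 = €0.714 + €0.63 = €1.34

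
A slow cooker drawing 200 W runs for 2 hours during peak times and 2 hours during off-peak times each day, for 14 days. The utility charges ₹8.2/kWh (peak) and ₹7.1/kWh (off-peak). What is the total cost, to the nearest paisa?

Peak energy = 0.2 kW × 2 h × 14 = 5.6 kWh
Off-peak energy = 0.2 kW × 2 h × 14 = 5.6 kWh
Cost = 5.6 × ₹8.2 + 5.6 × ₹7.1 = ₹45.92 + ₹39.76 = ₹85.68

₹85.68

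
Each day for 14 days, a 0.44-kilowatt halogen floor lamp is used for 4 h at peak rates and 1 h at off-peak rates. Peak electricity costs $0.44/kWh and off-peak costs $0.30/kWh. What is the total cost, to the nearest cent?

Peak energy = 0.44 kW × 4 h × 14 = 24.64 kWh
Off-peak energy = 0.44 kW × 1 h × 14 = 6.16 kWh
Cost = 24.64 × $0.44 + 6.16 × $0.30 = $10.8416 + $1.848 = $12.69

$12.69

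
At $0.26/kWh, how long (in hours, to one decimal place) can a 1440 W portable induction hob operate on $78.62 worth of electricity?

210.0 h

Energy available = $78.62 ÷ $0.26/kWh = 302.3846 kWh
Hours = 302.3846 kWh ÷ 1.44 kW = 210.0 h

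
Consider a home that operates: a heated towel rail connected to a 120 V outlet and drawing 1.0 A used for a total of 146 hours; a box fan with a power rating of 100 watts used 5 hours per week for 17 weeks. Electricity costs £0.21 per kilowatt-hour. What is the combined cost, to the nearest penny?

£5.46

heated towel rail: Power = 1.0 A × 120 V = 120 W = 0.12 kW
heated towel rail: 0.12 kW × 146 h = 17.52 kWh
box fan: Runtime = 5 h/week × 17 weeks = 85 h
box fan: 0.1 kW × 85 h = 8.5 kWh
Total energy = 26.02 kWh
Cost = 26.02 × £0.21 = £5.46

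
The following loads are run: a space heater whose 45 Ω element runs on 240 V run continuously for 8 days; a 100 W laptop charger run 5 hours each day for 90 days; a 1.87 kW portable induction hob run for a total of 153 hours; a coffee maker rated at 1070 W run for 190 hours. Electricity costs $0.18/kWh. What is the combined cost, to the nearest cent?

$140.43

space heater: Power = V²/R = 240²/45 = 1280 W = 1.28 kW
space heater: Runtime = 24 h × 8 = 192 h
space heater: 1.28 kW × 192 h = 245.76 kWh
laptop charger: Runtime = 5 h/day × 90 days = 450 h
laptop charger: 0.1 kW × 450 h = 45 kWh
portable induction hob: 1.87 kW × 153 h = 286.11 kWh
coffee maker: 1.07 kW × 190 h = 203.3 kWh
Total energy = 780.17 kWh
Cost = 780.17 × $0.18 = $140.43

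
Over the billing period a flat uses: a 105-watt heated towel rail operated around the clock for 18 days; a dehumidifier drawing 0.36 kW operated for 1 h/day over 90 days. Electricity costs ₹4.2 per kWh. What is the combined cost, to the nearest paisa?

heated towel rail: Runtime = 24 h × 18 = 432 h
heated towel rail: 0.105 kW × 432 h = 45.36 kWh
dehumidifier: Runtime = 1 h/day × 90 days = 90 h
dehumidifier: 0.36 kW × 90 h = 32.4 kWh
Total energy = 77.76 kWh
Cost = 77.76 × ₹4.2 = ₹326.59

₹326.59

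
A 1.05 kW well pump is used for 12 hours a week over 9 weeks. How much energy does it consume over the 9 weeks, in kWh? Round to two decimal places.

Runtime = 12 h/week × 9 weeks = 108 h
Energy = 1.05 kW × 108 h = 113.4 kWh

113.40 kWh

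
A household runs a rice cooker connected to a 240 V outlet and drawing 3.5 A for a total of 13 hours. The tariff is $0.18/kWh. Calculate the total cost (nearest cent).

$1.97

Power = 3.5 A × 240 V = 840 W = 0.84 kW
Energy = 0.84 kW × 13 h = 10.92 kWh
Cost = 10.92 kWh × $0.18/kWh = $1.97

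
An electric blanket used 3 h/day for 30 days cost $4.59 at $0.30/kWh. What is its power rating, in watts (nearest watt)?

Energy = $4.59 ÷ $0.30/kWh = 15.3 kWh
Runtime = 3 h/day × 30 days = 90 h
Power = 15.3 kWh ÷ 90 h = 0.17 kW = 170 W

170 W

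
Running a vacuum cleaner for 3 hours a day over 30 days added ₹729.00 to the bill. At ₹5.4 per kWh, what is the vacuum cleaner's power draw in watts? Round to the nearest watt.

Energy = ₹729.00 ÷ ₹5.4/kWh = 135 kWh
Runtime = 3 h/day × 30 days = 90 h
Power = 135 kWh ÷ 90 h = 1.5 kW = 1500 W

1500 W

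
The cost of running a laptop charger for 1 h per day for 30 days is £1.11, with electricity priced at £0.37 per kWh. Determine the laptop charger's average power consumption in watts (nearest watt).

100 W

Energy = £1.11 ÷ £0.37/kWh = 3 kWh
Runtime = 1 h/day × 30 days = 30 h
Power = 3 kWh ÷ 30 h = 0.1 kW = 100 W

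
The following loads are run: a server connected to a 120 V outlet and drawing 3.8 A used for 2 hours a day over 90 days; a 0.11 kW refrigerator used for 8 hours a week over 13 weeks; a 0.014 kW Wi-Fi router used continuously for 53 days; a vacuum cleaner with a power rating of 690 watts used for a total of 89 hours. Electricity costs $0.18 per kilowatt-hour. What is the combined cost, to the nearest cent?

$31.09

server: Power = 3.8 A × 120 V = 456 W = 0.456 kW
server: Runtime = 2 h/day × 90 days = 180 h
server: 0.456 kW × 180 h = 82.08 kWh
refrigerator: Runtime = 8 h/week × 13 weeks = 104 h
refrigerator: 0.11 kW × 104 h = 11.44 kWh
Wi-Fi router: Runtime = 24 h × 53 = 1272 h
Wi-Fi router: 0.014 kW × 1272 h = 17.808 kWh
vacuum cleaner: 0.69 kW × 89 h = 61.41 kWh
Total energy = 172.738 kWh
Cost = 172.738 × $0.18 = $31.09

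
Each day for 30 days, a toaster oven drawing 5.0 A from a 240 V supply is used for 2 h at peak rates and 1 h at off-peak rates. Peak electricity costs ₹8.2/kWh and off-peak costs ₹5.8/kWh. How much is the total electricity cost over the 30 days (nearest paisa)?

Power = 5.0 A × 240 V = 1200 W = 1.2 kW
Peak energy = 1.2 kW × 2 h × 30 = 72 kWh
Off-peak energy = 1.2 kW × 1 h × 30 = 36 kWh
Cost = 72 × ₹8.2 + 36 × ₹5.8 = ₹590.4 + ₹208.8 = ₹799.20

₹799.20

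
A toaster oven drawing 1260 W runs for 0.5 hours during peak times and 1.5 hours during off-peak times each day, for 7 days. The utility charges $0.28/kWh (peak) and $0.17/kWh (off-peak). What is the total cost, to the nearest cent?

Peak energy = 1.26 kW × 0.5 h × 7 = 4.41 kWh
Off-peak energy = 1.26 kW × 1.5 h × 7 = 13.23 kWh
Cost = 4.41 × $0.28 + 13.23 × $0.17 = $1.2348 + $2.2491 = $3.48

$3.48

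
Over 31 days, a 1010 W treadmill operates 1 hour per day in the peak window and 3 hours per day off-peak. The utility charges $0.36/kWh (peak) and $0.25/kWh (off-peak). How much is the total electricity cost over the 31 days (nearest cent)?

$34.75

Peak energy = 1.01 kW × 1 h × 31 = 31.31 kWh
Off-peak energy = 1.01 kW × 3 h × 31 = 93.93 kWh
Cost = 31.31 × $0.36 + 93.93 × $0.25 = $11.2716 + $23.4825 = $34.75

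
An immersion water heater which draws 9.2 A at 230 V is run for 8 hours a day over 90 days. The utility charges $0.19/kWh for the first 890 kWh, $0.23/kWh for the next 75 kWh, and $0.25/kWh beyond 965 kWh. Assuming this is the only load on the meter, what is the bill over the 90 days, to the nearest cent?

$325.98

Power = 9.2 A × 230 V = 2116 W = 2.116 kW
Runtime = 8 h/day × 90 days = 720 h
Energy = 2.116 kW × 720 h = 1523.52 kWh
Tier 1 (0–890 kWh): 890 × $0.19 = $169.1
Tier 2 (890–965 kWh): 75 × $0.23 = $17.25
Above 965 kWh: 558.52 × $0.25 = $139.63
Bill = $325.98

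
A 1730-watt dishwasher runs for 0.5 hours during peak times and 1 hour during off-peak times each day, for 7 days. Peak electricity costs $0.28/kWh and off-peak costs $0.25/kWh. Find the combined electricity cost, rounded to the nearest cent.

Peak energy = 1.73 kW × 0.5 h × 7 = 6.055 kWh
Off-peak energy = 1.73 kW × 1 h × 7 = 12.11 kWh
Cost = 6.055 × $0.28 + 12.11 × $0.25 = $1.6954 + $3.0275 = $4.72

$4.72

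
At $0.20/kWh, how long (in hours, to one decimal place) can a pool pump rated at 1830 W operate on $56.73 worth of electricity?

155.0 h

Energy available = $56.73 ÷ $0.20/kWh = 283.65 kWh
Hours = 283.65 kWh ÷ 1.83 kW = 155.0 h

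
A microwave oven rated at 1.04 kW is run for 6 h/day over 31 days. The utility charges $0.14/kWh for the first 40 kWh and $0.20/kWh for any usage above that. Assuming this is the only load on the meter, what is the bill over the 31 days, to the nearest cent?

$36.29

Runtime = 6 h/day × 31 days = 186 h
Energy = 1.04 kW × 186 h = 193.44 kWh
Tier 1 (0–40 kWh): 40 × $0.14 = $5.6
Above 40 kWh: 153.44 × $0.20 = $30.688
Bill = $36.29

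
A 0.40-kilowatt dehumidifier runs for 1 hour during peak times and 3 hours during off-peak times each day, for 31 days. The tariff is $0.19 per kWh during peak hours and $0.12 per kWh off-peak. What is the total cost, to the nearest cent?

$6.82

Peak energy = 0.4 kW × 1 h × 31 = 12.4 kWh
Off-peak energy = 0.4 kW × 3 h × 31 = 37.2 kWh
Cost = 12.4 × $0.19 + 37.2 × $0.12 = $2.356 + $4.464 = $6.82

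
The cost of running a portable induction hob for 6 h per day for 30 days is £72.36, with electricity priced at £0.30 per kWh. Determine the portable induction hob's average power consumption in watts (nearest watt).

1340 W

Energy = £72.36 ÷ £0.30/kWh = 241.2 kWh
Runtime = 6 h/day × 30 days = 180 h
Power = 241.2 kWh ÷ 180 h = 1.34 kW = 1340 W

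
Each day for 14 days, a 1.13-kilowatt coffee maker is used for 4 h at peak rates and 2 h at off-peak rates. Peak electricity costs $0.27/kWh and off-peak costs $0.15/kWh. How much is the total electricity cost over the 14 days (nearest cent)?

$21.83

Peak energy = 1.13 kW × 4 h × 14 = 63.28 kWh
Off-peak energy = 1.13 kW × 2 h × 14 = 31.64 kWh
Cost = 63.28 × $0.27 + 31.64 × $0.15 = $17.0856 + $4.746 = $21.83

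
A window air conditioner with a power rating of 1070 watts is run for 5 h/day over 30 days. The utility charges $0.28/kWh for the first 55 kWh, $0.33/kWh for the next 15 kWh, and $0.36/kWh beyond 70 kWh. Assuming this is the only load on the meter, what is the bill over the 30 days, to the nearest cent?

Runtime = 5 h/day × 30 days = 150 h
Energy = 1.07 kW × 150 h = 160.5 kWh
Tier 1 (0–55 kWh): 55 × $0.28 = $15.4
Tier 2 (55–70 kWh): 15 × $0.33 = $4.95
Above 70 kWh: 90.5 × $0.36 = $32.58
Bill = $52.93

$52.93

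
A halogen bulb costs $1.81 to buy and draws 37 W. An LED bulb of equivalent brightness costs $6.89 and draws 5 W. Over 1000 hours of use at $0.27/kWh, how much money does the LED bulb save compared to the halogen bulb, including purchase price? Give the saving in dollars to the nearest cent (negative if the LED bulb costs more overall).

halogen bulb: $1.81 + (37/1000) kW × 1000 h × $0.27 = $1.81 + $9.99 = $11.8
LED bulb: $6.89 + (5/1000) kW × 1000 h × $0.27 = $6.89 + $1.35 = $8.24
Saving = $11.8 − $8.24 = $3.56

$3.56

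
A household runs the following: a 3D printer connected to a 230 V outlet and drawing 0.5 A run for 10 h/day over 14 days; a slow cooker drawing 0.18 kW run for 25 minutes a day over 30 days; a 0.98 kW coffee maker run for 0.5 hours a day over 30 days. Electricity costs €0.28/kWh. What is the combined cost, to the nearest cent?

€9.25

3D printer: Power = 0.5 A × 230 V = 115 W = 0.115 kW
3D printer: Runtime = 10 h/day × 14 days = 140 h
3D printer: 0.115 kW × 140 h = 16.1 kWh
slow cooker: Runtime = 25 min × 30 = 750 min = 12.5 h
slow cooker: 0.18 kW × 12.5 h = 2.25 kWh
coffee maker: Runtime = 0.5 h/day × 30 days = 15 h
coffee maker: 0.98 kW × 15 h = 14.7 kWh
Total energy = 33.05 kWh
Cost = 33.05 × €0.28 = €9.25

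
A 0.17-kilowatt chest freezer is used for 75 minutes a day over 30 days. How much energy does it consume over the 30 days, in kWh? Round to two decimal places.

6.38 kWh

Runtime = 75 min × 30 = 2250 min = 37.5 h
Energy = 0.17 kW × 37.5 h = 6.375 kWh ≈ 6.38 kWh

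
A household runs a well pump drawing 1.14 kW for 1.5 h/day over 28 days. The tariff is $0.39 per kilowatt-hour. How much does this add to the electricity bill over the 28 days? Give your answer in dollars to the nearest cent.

$18.67

Runtime = 1.5 h/day × 28 days = 42 h
Energy = 1.14 kW × 42 h = 47.88 kWh
Cost = 47.88 kWh × $0.39/kWh = $18.67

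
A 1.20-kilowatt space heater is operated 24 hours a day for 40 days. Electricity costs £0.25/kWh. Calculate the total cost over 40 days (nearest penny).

Runtime = 24 h × 40 = 960 h
Energy = 1.2 kW × 960 h = 1152 kWh
Cost = 1152 kWh × £0.25/kWh = £288.00

£288.00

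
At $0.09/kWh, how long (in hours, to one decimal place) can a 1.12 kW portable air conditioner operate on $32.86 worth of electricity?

326.0 h

Energy available = $32.86 ÷ $0.09/kWh = 365.1111 kWh
Hours = 365.1111 kWh ÷ 1.12 kW = 326.0 h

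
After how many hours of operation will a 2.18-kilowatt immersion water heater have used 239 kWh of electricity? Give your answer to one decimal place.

Hours = 239 kWh ÷ 2.18 kW = 109.6 h

109.6 h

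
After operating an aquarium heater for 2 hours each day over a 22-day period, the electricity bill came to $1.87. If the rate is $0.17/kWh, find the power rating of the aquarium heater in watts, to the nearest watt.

250 W

Energy = $1.87 ÷ $0.17/kWh = 11 kWh
Runtime = 2 h/day × 22 days = 44 h
Power = 11 kWh ÷ 44 h = 0.25 kW = 250 W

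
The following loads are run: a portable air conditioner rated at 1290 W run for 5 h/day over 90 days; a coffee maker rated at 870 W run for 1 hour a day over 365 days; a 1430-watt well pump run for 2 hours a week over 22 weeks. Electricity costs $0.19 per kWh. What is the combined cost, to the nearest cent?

$182.58

portable air conditioner: Runtime = 5 h/day × 90 days = 450 h
portable air conditioner: 1.29 kW × 450 h = 580.5 kWh
coffee maker: Runtime = 1 h/day × 365 days = 365 h
coffee maker: 0.87 kW × 365 h = 317.55 kWh
well pump: Runtime = 2 h/week × 22 weeks = 44 h
well pump: 1.43 kW × 44 h = 62.92 kWh
Total energy = 960.97 kWh
Cost = 960.97 × $0.19 = $182.58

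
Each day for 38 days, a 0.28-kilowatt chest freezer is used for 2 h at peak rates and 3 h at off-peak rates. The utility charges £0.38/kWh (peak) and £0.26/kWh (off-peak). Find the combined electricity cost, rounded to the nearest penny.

Peak energy = 0.28 kW × 2 h × 38 = 21.28 kWh
Off-peak energy = 0.28 kW × 3 h × 38 = 31.92 kWh
Cost = 21.28 × £0.38 + 31.92 × £0.26 = £8.0864 + £8.2992 = £16.39

£16.39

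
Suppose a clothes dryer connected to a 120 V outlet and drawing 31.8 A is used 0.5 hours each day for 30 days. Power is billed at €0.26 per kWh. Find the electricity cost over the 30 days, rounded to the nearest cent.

€14.88

Power = 31.8 A × 120 V = 3816 W = 3.816 kW
Runtime = 0.5 h/day × 30 days = 15 h
Energy = 3.816 kW × 15 h = 57.24 kWh
Cost = 57.24 kWh × €0.26/kWh = €14.88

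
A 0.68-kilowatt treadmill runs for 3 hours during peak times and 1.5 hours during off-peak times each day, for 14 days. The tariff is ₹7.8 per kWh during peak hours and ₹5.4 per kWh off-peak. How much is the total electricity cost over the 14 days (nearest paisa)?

₹299.88

Peak energy = 0.68 kW × 3 h × 14 = 28.56 kWh
Off-peak energy = 0.68 kW × 1.5 h × 14 = 14.28 kWh
Cost = 28.56 × ₹7.8 + 14.28 × ₹5.4 = ₹222.768 + ₹77.112 = ₹299.88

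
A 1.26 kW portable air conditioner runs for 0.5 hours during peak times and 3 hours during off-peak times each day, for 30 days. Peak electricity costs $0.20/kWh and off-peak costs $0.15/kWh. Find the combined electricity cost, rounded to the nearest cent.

Peak energy = 1.26 kW × 0.5 h × 30 = 18.9 kWh
Off-peak energy = 1.26 kW × 3 h × 30 = 113.4 kWh
Cost = 18.9 × $0.20 + 113.4 × $0.15 = $3.78 + $17.01 = $20.79

$20.79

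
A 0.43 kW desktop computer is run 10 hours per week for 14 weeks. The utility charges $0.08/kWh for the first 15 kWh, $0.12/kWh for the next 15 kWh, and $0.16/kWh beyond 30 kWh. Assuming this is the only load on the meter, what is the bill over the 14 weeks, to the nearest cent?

Runtime = 10 h/week × 14 weeks = 140 h
Energy = 0.43 kW × 140 h = 60.2 kWh
Tier 1 (0–15 kWh): 15 × $0.08 = $1.2
Tier 2 (15–30 kWh): 15 × $0.12 = $1.8
Above 30 kWh: 30.2 × $0.16 = $4.832
Bill = $7.83

$7.83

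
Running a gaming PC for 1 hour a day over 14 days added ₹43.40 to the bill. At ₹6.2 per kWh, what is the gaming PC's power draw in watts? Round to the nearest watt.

500 W

Energy = ₹43.40 ÷ ₹6.2/kWh = 7 kWh
Runtime = 1 h/day × 14 days = 14 h
Power = 7 kWh ÷ 14 h = 0.5 kW = 500 W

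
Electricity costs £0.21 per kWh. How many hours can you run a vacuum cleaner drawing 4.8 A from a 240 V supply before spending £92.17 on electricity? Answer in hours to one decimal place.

Power = 4.8 A × 240 V = 1152 W = 1.152 kW
Energy available = £92.17 ÷ £0.21/kWh = 438.9048 kWh
Hours = 438.9048 kWh ÷ 1.152 kW = 381.0 h

381.0 h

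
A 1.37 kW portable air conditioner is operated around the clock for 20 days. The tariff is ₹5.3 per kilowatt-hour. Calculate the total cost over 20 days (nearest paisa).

₹3485.28

Runtime = 24 h × 20 = 480 h
Energy = 1.37 kW × 480 h = 657.6 kWh
Cost = 657.6 kWh × ₹5.3/kWh = ₹3485.28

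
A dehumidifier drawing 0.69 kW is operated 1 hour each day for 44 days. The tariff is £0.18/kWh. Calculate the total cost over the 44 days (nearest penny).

£5.46

Runtime = 1 h/day × 44 days = 44 h
Energy = 0.69 kW × 44 h = 30.36 kWh
Cost = 30.36 kWh × £0.18/kWh = £5.46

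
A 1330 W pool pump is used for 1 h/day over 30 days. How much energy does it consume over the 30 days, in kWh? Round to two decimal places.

39.90 kWh

Runtime = 1 h/day × 30 days = 30 h
Energy = 1.33 kW × 30 h = 39.9 kWh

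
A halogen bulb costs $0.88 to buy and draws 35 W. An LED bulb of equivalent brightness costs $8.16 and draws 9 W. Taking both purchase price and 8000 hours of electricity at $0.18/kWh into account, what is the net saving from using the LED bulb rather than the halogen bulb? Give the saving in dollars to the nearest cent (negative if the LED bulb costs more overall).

halogen bulb: $0.88 + (35/1000) kW × 8000 h × $0.18 = $0.88 + $50.4 = $51.28
LED bulb: $8.16 + (9/1000) kW × 8000 h × $0.18 = $8.16 + $12.96 = $21.12
Saving = $51.28 − $21.12 = $30.16

$30.16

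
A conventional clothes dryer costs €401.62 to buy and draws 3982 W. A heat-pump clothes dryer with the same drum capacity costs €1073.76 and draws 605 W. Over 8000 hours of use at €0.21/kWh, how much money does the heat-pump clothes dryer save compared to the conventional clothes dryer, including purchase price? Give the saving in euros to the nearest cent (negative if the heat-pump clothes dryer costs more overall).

€5001.22

conventional clothes dryer: €401.62 + (3982/1000) kW × 8000 h × €0.21 = €401.62 + €6689.76 = €7091.38
heat-pump clothes dryer: €1073.76 + (605/1000) kW × 8000 h × €0.21 = €1073.76 + €1016.4 = €2090.16
Saving = €7091.38 − €2090.16 = €5001.22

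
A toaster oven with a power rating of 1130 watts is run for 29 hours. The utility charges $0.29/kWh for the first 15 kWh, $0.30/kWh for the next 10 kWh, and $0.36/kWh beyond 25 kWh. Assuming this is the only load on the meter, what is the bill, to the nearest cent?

$10.15

Energy = 1.13 kW × 29 h = 32.77 kWh
Tier 1 (0–15 kWh): 15 × $0.29 = $4.35
Tier 2 (15–25 kWh): 10 × $0.30 = $3
Above 25 kWh: 7.77 × $0.36 = $2.7972
Bill = $10.15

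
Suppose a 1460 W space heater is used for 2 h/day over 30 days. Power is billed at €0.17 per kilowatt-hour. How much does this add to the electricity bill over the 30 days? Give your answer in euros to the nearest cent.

€14.89

Runtime = 2 h/day × 30 days = 60 h
Energy = 1.46 kW × 60 h = 87.6 kWh
Cost = 87.6 kWh × €0.17/kWh = €14.89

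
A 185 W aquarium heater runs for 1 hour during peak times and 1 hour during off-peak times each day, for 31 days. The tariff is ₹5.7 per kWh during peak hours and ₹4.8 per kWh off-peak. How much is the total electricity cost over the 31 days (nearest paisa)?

Peak energy = 0.185 kW × 1 h × 31 = 5.735 kWh
Off-peak energy = 0.185 kW × 1 h × 31 = 5.735 kWh
Cost = 5.735 × ₹5.7 + 5.735 × ₹4.8 = ₹32.6895 + ₹27.528 = ₹60.22

₹60.22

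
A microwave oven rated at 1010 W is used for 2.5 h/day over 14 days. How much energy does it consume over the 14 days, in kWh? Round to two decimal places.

Runtime = 2.5 h/day × 14 days = 35 h
Energy = 1.01 kW × 35 h = 35.35 kWh

35.35 kWh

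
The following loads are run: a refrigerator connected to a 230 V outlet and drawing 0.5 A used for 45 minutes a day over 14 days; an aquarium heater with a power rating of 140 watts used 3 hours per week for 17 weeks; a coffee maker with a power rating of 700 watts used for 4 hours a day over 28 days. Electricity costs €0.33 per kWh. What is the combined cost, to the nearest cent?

€28.63

refrigerator: Power = 0.5 A × 230 V = 115 W = 0.115 kW
refrigerator: Runtime = 45 min × 14 = 630 min = 10.5 h
refrigerator: 0.115 kW × 10.5 h = 1.2075 kWh
aquarium heater: Runtime = 3 h/week × 17 weeks = 51 h
aquarium heater: 0.14 kW × 51 h = 7.14 kWh
coffee maker: Runtime = 4 h/day × 28 days = 112 h
coffee maker: 0.7 kW × 112 h = 78.4 kWh
Total energy = 86.7475 kWh
Cost = 86.7475 × €0.33 = €28.63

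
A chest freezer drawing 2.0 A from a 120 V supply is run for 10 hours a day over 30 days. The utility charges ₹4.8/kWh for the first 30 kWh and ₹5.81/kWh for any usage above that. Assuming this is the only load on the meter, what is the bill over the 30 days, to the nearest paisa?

₹388.02

Power = 2.0 A × 120 V = 240 W = 0.24 kW
Runtime = 10 h/day × 30 days = 300 h
Energy = 0.24 kW × 300 h = 72 kWh
Tier 1 (0–30 kWh): 30 × ₹4.8 = ₹144
Above 30 kWh: 42 × ₹5.81 = ₹244.02
Bill = ₹388.02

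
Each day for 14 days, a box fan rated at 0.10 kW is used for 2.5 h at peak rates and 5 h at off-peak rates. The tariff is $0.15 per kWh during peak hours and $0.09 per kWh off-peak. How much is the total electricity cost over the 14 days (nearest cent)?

Peak energy = 0.1 kW × 2.5 h × 14 = 3.5 kWh
Off-peak energy = 0.1 kW × 5 h × 14 = 7 kWh
Cost = 3.5 × $0.15 + 7 × $0.09 = $0.525 + $0.63 = $1.16

$1.16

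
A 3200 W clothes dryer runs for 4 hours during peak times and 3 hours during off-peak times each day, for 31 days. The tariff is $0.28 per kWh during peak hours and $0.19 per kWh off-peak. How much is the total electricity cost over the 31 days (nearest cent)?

Peak energy = 3.2 kW × 4 h × 31 = 396.8 kWh
Off-peak energy = 3.2 kW × 3 h × 31 = 297.6 kWh
Cost = 396.8 × $0.28 + 297.6 × $0.19 = $111.104 + $56.544 = $167.65

$167.65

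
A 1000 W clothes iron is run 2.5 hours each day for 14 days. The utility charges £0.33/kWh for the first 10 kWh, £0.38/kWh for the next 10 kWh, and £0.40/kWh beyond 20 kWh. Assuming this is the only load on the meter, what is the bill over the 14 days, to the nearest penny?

£13.10

Runtime = 2.5 h/day × 14 days = 35 h
Energy = 1 kW × 35 h = 35 kWh
Tier 1 (0–10 kWh): 10 × £0.33 = £3.3
Tier 2 (10–20 kWh): 10 × £0.38 = £3.8
Above 20 kWh: 15 × £0.40 = £6
Bill = £13.10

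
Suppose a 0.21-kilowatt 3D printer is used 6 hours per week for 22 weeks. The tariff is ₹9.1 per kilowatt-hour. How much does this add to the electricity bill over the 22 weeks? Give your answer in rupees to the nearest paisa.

₹252.25

Runtime = 6 h/week × 22 weeks = 132 h
Energy = 0.21 kW × 132 h = 27.72 kWh
Cost = 27.72 kWh × ₹9.1/kWh = ₹252.25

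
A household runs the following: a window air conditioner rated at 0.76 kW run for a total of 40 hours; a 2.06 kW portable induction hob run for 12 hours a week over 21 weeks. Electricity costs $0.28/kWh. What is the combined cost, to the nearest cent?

$153.87

window air conditioner: 0.76 kW × 40 h = 30.4 kWh
portable induction hob: Runtime = 12 h/week × 21 weeks = 252 h
portable induction hob: 2.06 kW × 252 h = 519.12 kWh
Total energy = 549.52 kWh
Cost = 549.52 × $0.28 = $153.87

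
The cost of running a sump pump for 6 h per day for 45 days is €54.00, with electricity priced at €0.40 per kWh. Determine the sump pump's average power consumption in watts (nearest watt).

500 W

Energy = €54.00 ÷ €0.40/kWh = 135 kWh
Runtime = 6 h/day × 45 days = 270 h
Power = 135 kWh ÷ 270 h = 0.5 kW = 500 W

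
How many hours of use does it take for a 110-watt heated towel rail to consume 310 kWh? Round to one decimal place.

2818.2 h

Hours = 310 kWh ÷ 0.11 kW = 2818.2 h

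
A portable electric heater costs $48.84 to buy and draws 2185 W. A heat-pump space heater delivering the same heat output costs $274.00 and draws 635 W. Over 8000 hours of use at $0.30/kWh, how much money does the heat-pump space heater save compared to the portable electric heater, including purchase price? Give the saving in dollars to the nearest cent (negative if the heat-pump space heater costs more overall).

portable electric heater: $48.84 + (2185/1000) kW × 8000 h × $0.30 = $48.84 + $5244 = $5292.84
heat-pump space heater: $274.00 + (635/1000) kW × 8000 h × $0.30 = $274.00 + $1524 = $1798
Saving = $5292.84 − $1798 = $3494.84

$3494.84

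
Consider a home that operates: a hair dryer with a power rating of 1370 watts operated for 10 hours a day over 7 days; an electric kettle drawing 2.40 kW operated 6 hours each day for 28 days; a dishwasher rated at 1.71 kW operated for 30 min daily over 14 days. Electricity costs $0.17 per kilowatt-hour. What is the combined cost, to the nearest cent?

$86.88

hair dryer: Runtime = 10 h/day × 7 days = 70 h
hair dryer: 1.37 kW × 70 h = 95.9 kWh
electric kettle: Runtime = 6 h/day × 28 days = 168 h
electric kettle: 2.4 kW × 168 h = 403.2 kWh
dishwasher: Runtime = 30 min × 14 = 420 min = 7 h
dishwasher: 1.71 kW × 7 h = 11.97 kWh
Total energy = 511.07 kWh
Cost = 511.07 × $0.17 = $86.88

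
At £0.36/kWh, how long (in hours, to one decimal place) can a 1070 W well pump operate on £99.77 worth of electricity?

259.0 h

Energy available = £99.77 ÷ £0.36/kWh = 277.1389 kWh
Hours = 277.1389 kWh ÷ 1.07 kW = 259.0 h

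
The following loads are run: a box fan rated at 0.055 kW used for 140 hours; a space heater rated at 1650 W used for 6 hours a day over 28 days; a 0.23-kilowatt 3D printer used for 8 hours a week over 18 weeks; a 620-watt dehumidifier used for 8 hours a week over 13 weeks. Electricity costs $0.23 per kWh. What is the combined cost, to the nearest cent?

box fan: 0.055 kW × 140 h = 7.7 kWh
space heater: Runtime = 6 h/day × 28 days = 168 h
space heater: 1.65 kW × 168 h = 277.2 kWh
3D printer: Runtime = 8 h/week × 18 weeks = 144 h
3D printer: 0.23 kW × 144 h = 33.12 kWh
dehumidifier: Runtime = 8 h/week × 13 weeks = 104 h
dehumidifier: 0.62 kW × 104 h = 64.48 kWh
Total energy = 382.5 kWh
Cost = 382.5 × $0.23 = $87.98

$87.98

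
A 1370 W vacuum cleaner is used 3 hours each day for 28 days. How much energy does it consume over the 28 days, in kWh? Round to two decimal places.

Runtime = 3 h/day × 28 days = 84 h
Energy = 1.37 kW × 84 h = 115.08 kWh

115.08 kWh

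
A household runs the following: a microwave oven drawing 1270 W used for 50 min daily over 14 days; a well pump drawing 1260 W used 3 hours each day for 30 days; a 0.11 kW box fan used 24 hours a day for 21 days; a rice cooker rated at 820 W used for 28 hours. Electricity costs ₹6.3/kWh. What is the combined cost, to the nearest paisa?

₹1301.69

microwave oven: Runtime = 50 min × 14 = 700 min = 11.666666… h
microwave oven: 1.27 kW × 11.666666… h = 14.816666… kWh
well pump: Runtime = 3 h/day × 30 days = 90 h
well pump: 1.26 kW × 90 h = 113.4 kWh
box fan: Runtime = 24 h × 21 = 504 h
box fan: 0.11 kW × 504 h = 55.44 kWh
rice cooker: 0.82 kW × 28 h = 22.96 kWh
Total energy = 206.616666… kWh
Cost = 206.616666… × ₹6.3 = ₹1301.69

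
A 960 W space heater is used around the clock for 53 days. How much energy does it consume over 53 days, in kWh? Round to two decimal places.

Runtime = 24 h × 53 = 1272 h
Energy = 0.96 kW × 1272 h = 1221.12 kWh

1221.12 kWh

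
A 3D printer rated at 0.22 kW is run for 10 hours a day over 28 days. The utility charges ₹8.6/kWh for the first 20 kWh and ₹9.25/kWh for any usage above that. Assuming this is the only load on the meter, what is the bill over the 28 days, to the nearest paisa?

₹556.80

Runtime = 10 h/day × 28 days = 280 h
Energy = 0.22 kW × 280 h = 61.6 kWh
Tier 1 (0–20 kWh): 20 × ₹8.6 = ₹172
Above 20 kWh: 41.6 × ₹9.25 = ₹384.8
Bill = ₹556.80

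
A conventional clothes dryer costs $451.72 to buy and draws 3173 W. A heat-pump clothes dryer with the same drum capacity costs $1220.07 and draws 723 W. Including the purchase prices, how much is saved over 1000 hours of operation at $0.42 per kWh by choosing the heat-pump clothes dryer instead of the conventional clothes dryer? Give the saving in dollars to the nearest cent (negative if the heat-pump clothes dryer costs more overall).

conventional clothes dryer: $451.72 + (3173/1000) kW × 1000 h × $0.42 = $451.72 + $1332.66 = $1784.38
heat-pump clothes dryer: $1220.07 + (723/1000) kW × 1000 h × $0.42 = $1220.07 + $303.66 = $1523.73
Saving = $1784.38 − $1523.73 = $260.65

$260.65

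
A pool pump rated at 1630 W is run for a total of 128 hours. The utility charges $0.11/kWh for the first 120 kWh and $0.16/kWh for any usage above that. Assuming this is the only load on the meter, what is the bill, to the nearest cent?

$27.38

Energy = 1.63 kW × 128 h = 208.64 kWh
Tier 1 (0–120 kWh): 120 × $0.11 = $13.2
Above 120 kWh: 88.64 × $0.16 = $14.1824
Bill = $27.38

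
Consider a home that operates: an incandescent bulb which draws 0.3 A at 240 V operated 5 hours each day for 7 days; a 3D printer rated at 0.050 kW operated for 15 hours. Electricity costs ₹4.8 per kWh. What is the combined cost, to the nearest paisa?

incandescent bulb: Power = 0.3 A × 240 V = 72 W = 0.072 kW
incandescent bulb: Runtime = 5 h/day × 7 days = 35 h
incandescent bulb: 0.072 kW × 35 h = 2.52 kWh
3D printer: 0.05 kW × 15 h = 0.75 kWh
Total energy = 3.27 kWh
Cost = 3.27 × ₹4.8 = ₹15.70

₹15.70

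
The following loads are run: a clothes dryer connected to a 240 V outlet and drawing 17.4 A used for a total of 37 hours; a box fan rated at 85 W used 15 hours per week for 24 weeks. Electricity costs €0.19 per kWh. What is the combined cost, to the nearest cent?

€35.17

clothes dryer: Power = 17.4 A × 240 V = 4176 W = 4.176 kW
clothes dryer: 4.176 kW × 37 h = 154.512 kWh
box fan: Runtime = 15 h/week × 24 weeks = 360 h
box fan: 0.085 kW × 360 h = 30.6 kWh
Total energy = 185.112 kWh
Cost = 185.112 × €0.19 = €35.17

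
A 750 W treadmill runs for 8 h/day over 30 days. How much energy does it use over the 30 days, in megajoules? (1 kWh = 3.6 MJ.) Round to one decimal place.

648.0 MJ

Runtime = 8 h/day × 30 days = 240 h
Energy = 0.75 kW × 240 h = 180 kWh
= 180 × 3.6 MJ = 648.0 MJ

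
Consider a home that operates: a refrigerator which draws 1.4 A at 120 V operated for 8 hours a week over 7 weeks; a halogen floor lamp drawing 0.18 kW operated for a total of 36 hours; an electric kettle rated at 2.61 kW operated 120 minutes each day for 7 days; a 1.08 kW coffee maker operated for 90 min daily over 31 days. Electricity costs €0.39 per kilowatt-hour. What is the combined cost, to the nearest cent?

refrigerator: Power = 1.4 A × 120 V = 168 W = 0.168 kW
refrigerator: Runtime = 8 h/week × 7 weeks = 56 h
refrigerator: 0.168 kW × 56 h = 9.408 kWh
halogen floor lamp: 0.18 kW × 36 h = 6.48 kWh
electric kettle: Runtime = 120 min × 7 = 840 min = 14 h
electric kettle: 2.61 kW × 14 h = 36.54 kWh
coffee maker: Runtime = 90 min × 31 = 2790 min = 46.5 h
coffee maker: 1.08 kW × 46.5 h = 50.22 kWh
Total energy = 102.648 kWh
Cost = 102.648 × €0.39 = €40.03

€40.03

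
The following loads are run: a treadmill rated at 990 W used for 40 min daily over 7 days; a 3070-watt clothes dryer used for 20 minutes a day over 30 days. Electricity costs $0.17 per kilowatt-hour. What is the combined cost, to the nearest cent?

treadmill: Runtime = 40 min × 7 = 280 min = 4.666666… h
treadmill: 0.99 kW × 4.666666… h = 4.62 kWh
clothes dryer: Runtime = 20 min × 30 = 600 min = 10 h
clothes dryer: 3.07 kW × 10 h = 30.7 kWh
Total energy = 35.32 kWh
Cost = 35.32 × $0.17 = $6.00

$6.00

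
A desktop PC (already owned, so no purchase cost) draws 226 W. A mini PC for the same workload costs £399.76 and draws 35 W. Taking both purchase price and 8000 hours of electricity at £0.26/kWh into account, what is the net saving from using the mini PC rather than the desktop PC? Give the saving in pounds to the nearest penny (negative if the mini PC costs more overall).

desktop PC: £0.00 + (226/1000) kW × 8000 h × £0.26 = £0.00 + £470.08 = £470.08
mini PC: £399.76 + (35/1000) kW × 8000 h × £0.26 = £399.76 + £72.8 = £472.56
Saving = £470.08 − £472.56 = −£2.48

-£2.48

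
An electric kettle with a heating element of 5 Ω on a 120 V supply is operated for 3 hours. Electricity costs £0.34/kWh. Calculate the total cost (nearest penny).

Power = V²/R = 120²/5 = 2880 W = 2.88 kW
Energy = 2.88 kW × 3 h = 8.64 kWh
Cost = 8.64 kWh × £0.34/kWh = £2.94

£2.94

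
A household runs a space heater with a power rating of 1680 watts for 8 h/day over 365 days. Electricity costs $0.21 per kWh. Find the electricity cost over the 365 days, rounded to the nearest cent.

$1030.18

Runtime = 8 h/day × 365 days = 2920 h
Energy = 1.68 kW × 2920 h = 4905.6 kWh
Cost = 4905.6 kWh × $0.21/kWh = $1030.18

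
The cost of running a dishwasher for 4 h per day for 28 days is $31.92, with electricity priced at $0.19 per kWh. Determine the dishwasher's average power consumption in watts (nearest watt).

Energy = $31.92 ÷ $0.19/kWh = 168 kWh
Runtime = 4 h/day × 28 days = 112 h
Power = 168 kWh ÷ 112 h = 1.5 kW = 1500 W

1500 W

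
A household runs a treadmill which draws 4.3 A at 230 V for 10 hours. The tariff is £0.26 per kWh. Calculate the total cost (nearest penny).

Power = 4.3 A × 230 V = 989 W = 0.989 kW
Energy = 0.989 kW × 10 h = 9.89 kWh
Cost = 9.89 kWh × £0.26/kWh = £2.57

£2.57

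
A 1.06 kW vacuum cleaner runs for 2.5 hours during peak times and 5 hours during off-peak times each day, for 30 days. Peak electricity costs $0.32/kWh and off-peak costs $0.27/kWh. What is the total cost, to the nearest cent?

$68.37

Peak energy = 1.06 kW × 2.5 h × 30 = 79.5 kWh
Off-peak energy = 1.06 kW × 5 h × 30 = 159 kWh
Cost = 79.5 × $0.32 + 159 × $0.27 = $25.44 + $42.93 = $68.37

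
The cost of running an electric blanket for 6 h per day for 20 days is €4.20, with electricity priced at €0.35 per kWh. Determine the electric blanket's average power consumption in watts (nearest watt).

Energy = €4.20 ÷ €0.35/kWh = 12 kWh
Runtime = 6 h/day × 20 days = 120 h
Power = 12 kWh ÷ 120 h = 0.1 kW = 100 W

100 W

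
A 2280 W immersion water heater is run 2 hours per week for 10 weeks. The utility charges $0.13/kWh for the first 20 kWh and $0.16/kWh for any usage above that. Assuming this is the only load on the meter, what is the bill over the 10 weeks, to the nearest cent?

$6.70

Runtime = 2 h/week × 10 weeks = 20 h
Energy = 2.28 kW × 20 h = 45.6 kWh
Tier 1 (0–20 kWh): 20 × $0.13 = $2.6
Above 20 kWh: 25.6 × $0.16 = $4.096
Bill = $6.70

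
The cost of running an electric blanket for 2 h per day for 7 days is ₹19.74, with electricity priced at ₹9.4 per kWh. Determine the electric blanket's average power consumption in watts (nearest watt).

150 W

Energy = ₹19.74 ÷ ₹9.4/kWh = 2.1 kWh
Runtime = 2 h/day × 7 days = 14 h
Power = 2.1 kWh ÷ 14 h = 0.15 kW = 150 W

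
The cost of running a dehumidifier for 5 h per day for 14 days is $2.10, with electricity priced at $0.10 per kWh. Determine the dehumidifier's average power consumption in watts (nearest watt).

300 W

Energy = $2.10 ÷ $0.10/kWh = 21 kWh
Runtime = 5 h/day × 14 days = 70 h
Power = 21 kWh ÷ 70 h = 0.3 kW = 300 W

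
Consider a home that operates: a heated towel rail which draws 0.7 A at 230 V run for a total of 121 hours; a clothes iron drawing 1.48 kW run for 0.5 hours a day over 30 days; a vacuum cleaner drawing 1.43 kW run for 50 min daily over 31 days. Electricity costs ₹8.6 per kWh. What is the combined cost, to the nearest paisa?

₹676.15

heated towel rail: Power = 0.7 A × 230 V = 161 W = 0.161 kW
heated towel rail: 0.161 kW × 121 h = 19.481 kWh
clothes iron: Runtime = 0.5 h/day × 30 days = 15 h
clothes iron: 1.48 kW × 15 h = 22.2 kWh
vacuum cleaner: Runtime = 50 min × 31 = 1550 min = 25.833333… h
vacuum cleaner: 1.43 kW × 25.833333… h = 36.941666… kWh
Total energy = 78.622666… kWh
Cost = 78.622666… × ₹8.6 = ₹676.15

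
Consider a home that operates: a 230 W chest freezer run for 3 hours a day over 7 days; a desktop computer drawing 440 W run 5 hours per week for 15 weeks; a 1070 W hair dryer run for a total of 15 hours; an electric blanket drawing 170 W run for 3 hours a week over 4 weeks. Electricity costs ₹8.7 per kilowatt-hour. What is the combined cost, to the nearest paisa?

chest freezer: Runtime = 3 h/day × 7 days = 21 h
chest freezer: 0.23 kW × 21 h = 4.83 kWh
desktop computer: Runtime = 5 h/week × 15 weeks = 75 h
desktop computer: 0.44 kW × 75 h = 33 kWh
hair dryer: 1.07 kW × 15 h = 16.05 kWh
electric blanket: Runtime = 3 h/week × 4 weeks = 12 h
electric blanket: 0.17 kW × 12 h = 2.04 kWh
Total energy = 55.92 kWh
Cost = 55.92 × ₹8.7 = ₹486.50

₹486.50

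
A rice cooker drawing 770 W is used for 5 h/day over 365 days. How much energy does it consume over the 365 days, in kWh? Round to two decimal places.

1405.25 kWh

Runtime = 5 h/day × 365 days = 1825 h
Energy = 0.77 kW × 1825 h = 1405.25 kWh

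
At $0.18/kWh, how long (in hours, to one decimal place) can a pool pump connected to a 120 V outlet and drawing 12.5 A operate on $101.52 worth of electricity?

376.0 h

Power = 12.5 A × 120 V = 1500 W = 1.5 kW
Energy available = $101.52 ÷ $0.18/kWh = 564 kWh
Hours = 564 kWh ÷ 1.5 kW = 376.0 h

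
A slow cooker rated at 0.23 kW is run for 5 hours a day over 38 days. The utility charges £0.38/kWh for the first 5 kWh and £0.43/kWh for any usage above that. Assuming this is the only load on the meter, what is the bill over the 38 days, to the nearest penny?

Runtime = 5 h/day × 38 days = 190 h
Energy = 0.23 kW × 190 h = 43.7 kWh
Tier 1 (0–5 kWh): 5 × £0.38 = £1.9
Above 5 kWh: 38.7 × £0.43 = £16.641
Bill = £18.54

£18.54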